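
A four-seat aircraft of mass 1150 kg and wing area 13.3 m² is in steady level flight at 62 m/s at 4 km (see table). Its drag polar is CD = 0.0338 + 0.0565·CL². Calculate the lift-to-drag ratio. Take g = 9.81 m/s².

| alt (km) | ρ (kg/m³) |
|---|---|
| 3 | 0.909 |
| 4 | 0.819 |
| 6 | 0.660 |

At 4 km, from the table: ρ = 0.819 kg/m³.
Weight W = mg = 1150 × 9.81 = 11282 N; in level flight L = W.
q = ½ρv² = ½ × 0.819 × 62² = 1574 Pa.
CL = W/(q·S) = 11282 / (1574 × 13.3) = 0.5389.
CD = 0.0338 + 0.0565 × 0.5389² = 0.05021.
L/D = CL/CD = 0.5389 / 0.05021 = 10.7

L/D = 10.7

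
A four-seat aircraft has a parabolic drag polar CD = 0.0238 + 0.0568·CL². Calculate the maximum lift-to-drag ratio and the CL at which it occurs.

(L/D)max = 13.6, at CL = 0.647

For CD = CD0 + K·CL², (L/D)max occurs at CL* = √(CD0/K) and equals 1/(2√(K·CD0)).
(L/D)max = 1/(2√(0.0568 × 0.0238)) = 1/(2 × 0.03677) = 13.6
CL* = √(0.0238/0.0568) = 0.647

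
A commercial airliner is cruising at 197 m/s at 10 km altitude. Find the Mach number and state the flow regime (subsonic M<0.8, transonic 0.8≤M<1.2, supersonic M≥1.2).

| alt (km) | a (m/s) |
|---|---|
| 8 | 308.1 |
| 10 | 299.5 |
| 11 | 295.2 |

At 10 km, from the table: a = 299.5 m/s.
M = v/a = 197 / 299.5 = 0.658
M = 0.658 → subsonic.

M = 0.658 (subsonic)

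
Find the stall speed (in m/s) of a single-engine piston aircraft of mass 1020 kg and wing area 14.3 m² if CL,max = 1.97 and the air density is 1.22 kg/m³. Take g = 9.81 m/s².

V_stall = 24.1 m/s

At stall, lift equals weight: L = W = m·g = 1020 × 9.81 = 10010 N.
V_stall = √(2W/(ρ·S·CL,max)) = √(2 × 10010 / (1.22 × 14.3 × 1.97))
V_stall = √582.3 = 24.1 m/s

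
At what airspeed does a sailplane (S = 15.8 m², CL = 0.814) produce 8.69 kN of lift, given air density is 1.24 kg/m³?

L = ½ρv²S·CL ⇒ v = √(2L/(ρ·S·CL))
v = √(2 × 8690 / (1.24 × 15.8 × 0.814)) = √1090 = 33 m/s

v = 33 m/s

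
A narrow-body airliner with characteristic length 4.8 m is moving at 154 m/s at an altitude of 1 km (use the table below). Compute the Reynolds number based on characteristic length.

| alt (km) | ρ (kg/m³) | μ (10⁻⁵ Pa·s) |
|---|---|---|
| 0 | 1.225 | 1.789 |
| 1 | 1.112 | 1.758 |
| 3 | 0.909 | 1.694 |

Re = 4.68×10^7

At 1 km, from the table: ρ = 1.112 kg/m³, μ = 1.758×10⁻⁵ Pa·s.
Re = ρ·v·c/μ = 1.112 × 154 × 4.8 / (1.758×10⁻⁵) = 4.68×10^7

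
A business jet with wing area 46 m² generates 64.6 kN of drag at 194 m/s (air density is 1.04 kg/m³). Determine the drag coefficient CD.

CD = 0.0718

From D = ½ρv²S·CD, rearranging gives CD = 2D/(ρv²S).
CD = 2 × 64600 / (1.04 × 194² × 46) = 0.0718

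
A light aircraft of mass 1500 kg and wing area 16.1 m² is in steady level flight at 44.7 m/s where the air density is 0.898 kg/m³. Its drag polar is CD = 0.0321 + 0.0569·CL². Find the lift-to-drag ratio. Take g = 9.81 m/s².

L/D = 11.2

In steady level flight, lift balances weight: W = mg = 1500 × 9.81 = 14715 N.
Dynamic pressure q = 0.5 × 0.898 × 44.7² = 897.1 Pa.
CL = W/(q·S) = 14715 / (897.1 × 16.1) = 1.019.
CD = 0.0321 + 0.0569 × 1.019² = 0.09116.
L/D = CL/CD = 1.019 / 0.09116 = 11.2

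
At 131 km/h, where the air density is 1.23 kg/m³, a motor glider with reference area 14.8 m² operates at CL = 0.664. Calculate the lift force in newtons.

Convert speed: v = 131 km/h ÷ 3.6 = 36.39 m/s.
L = ½ρv²S·CL = ½ × 1.23 × 36.39² × 14.8 × 0.664 = 8000 N ≈ 8 kN

L = 8000 N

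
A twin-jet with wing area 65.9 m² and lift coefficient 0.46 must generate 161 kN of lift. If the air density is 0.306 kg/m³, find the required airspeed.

v = 186 m/s

L = ½ρv²S·CL ⇒ v = √(2L/(ρ·S·CL))
v = √(2 × 1.61×10^5 / (0.306 × 65.9 × 0.46)) = √34710 = 186 m/s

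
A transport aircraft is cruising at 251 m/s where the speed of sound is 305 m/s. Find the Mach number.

M = v/a = 251 / 305 = 0.823

M = 0.823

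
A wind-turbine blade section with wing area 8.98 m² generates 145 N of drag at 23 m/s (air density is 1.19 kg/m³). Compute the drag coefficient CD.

From D = ½ρv²S·CD, rearranging gives CD = 2D/(ρv²S).
CD = 2 × 145 / (1.19 × 23² × 8.98) = 0.0513

CD = 0.0513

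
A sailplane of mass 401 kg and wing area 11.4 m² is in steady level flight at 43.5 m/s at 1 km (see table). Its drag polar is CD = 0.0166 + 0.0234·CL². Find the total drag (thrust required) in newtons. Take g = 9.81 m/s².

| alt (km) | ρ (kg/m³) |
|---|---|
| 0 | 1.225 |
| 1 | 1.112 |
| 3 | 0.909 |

At 1 km, from the table: ρ = 1.112 kg/m³.
In steady level flight, lift balances weight: W = mg = 401 × 9.81 = 3933.8 N.
q = ½ρv² = ½ × 1.112 × 43.5² = 1052 Pa.
CL = 2W/(ρv²S) = 2×3933.8/(1.112×43.5²×11.4) = 0.328.
CD = 0.0166 + 0.0234 × 0.328² = 0.01912.
D = q·S·CD = 1052 × 11.4 × 0.01912 = 229.3 N

D = 229 N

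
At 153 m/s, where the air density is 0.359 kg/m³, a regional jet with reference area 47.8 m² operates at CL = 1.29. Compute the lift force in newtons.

L = 2.59×10^5 N

L = ½ρv²S·CL = ½ × 0.359 × 153² × 47.8 × 1.29 = 2.59×10^5 N ≈ 259 kN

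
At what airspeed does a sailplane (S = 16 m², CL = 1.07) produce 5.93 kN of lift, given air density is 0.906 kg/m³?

v = 27.7 m/s

L = ½ρv²S·CL ⇒ v = √(2L/(ρ·S·CL))
v = √(2 × 5930 / (0.906 × 16 × 1.07)) = √764.6 = 27.7 m/s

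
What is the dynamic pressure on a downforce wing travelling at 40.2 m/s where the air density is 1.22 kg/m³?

q = ½ρv² = ½ × 1.22 × 40.2² = 986 Pa

q = 986 Pa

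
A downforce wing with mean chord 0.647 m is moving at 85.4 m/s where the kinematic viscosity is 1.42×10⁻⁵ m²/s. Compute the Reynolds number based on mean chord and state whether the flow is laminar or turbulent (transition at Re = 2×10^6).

Re = v·c/ν = 85.4 × 0.647 / (1.42×10⁻⁵) = 3.89×10^6
Since 3.89×10^6 > 2×10^6, the flow is turbulent.

Re = 3.89×10^6 (turbulent)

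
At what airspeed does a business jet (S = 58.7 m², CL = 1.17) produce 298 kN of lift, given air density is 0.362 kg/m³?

v = 155 m/s

L = ½ρv²S·CL ⇒ v = √(2L/(ρ·S·CL))
v = √(2 × 2.98×10^5 / (0.362 × 58.7 × 1.17)) = √23970 = 155 m/s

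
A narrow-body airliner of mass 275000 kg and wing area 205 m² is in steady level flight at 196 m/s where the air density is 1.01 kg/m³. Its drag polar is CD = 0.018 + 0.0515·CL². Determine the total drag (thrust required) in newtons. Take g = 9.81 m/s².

D = 1.66×10^5 N

Level flight ⇒ L = W = m·g = 275000 × 9.81 = 2.6978×10^6 N.
Dynamic pressure q = 0.5 × 1.01 × 196² = 19400 Pa.
CL = 2W/(ρv²S) = 2×2.6978×10^6/(1.01×196²×205) = 0.6783.
CD = 0.018 + 0.0515 × 0.6783² = 0.0417.
D = q·S·CD = 19400 × 205 × 0.0417 = 1.658×10^5 N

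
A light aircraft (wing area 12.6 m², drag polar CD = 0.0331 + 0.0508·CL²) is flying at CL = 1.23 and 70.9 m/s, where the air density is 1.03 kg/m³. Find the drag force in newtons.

CD = 0.0331 + 0.0508 × 1.23² = 0.11
D = ½ρv²S·CD = ½ × 1.03 × 70.9² × 12.6 × 0.11 = 3590 N

D = 3590 N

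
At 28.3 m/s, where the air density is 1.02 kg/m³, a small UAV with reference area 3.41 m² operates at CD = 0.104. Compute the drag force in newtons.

Dynamic pressure q = ½ρv² = ½ × 1.02 × 28.3² = 408.5 Pa.
D = q·S·CD = 408.5 × 3.41 × 0.104 = 145 N

D = 145 N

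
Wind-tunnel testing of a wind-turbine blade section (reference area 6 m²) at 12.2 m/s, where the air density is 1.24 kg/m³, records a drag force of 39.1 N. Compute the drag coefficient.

CD = 0.0706

From D = ½ρv²S·CD, rearranging gives CD = 2D/(ρv²S).
CD = 2 × 39.1 / (1.24 × 12.2² × 6) = 0.0706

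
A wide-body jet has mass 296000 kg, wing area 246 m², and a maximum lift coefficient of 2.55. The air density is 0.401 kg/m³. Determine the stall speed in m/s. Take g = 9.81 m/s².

At stall, lift equals weight: L = W = m·g = 296000 × 9.81 = 2.904×10^6 N.
From L = ½ρV²S·CL,max = W: V_stall = √(2W/(ρSCL,max)) = √(2·2.904×10^6/(0.401·246·2.55))
V_stall = √23090 = 152 m/s

V_stall = 152 m/s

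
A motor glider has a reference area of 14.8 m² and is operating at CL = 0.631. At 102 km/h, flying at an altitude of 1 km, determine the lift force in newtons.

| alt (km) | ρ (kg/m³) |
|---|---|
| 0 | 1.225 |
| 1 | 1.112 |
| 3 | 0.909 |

At 1 km, from the table: ρ = 1.112 kg/m³.
Convert speed: v = 102 km/h ÷ 3.6 = 28.33 m/s.
Dynamic pressure q = ½ρv² = ½ × 1.112 × 28.33² = 446.3 Pa.
L = q·S·CL = 446.3 × 14.8 × 0.631 = 4170 N

L = 4170 N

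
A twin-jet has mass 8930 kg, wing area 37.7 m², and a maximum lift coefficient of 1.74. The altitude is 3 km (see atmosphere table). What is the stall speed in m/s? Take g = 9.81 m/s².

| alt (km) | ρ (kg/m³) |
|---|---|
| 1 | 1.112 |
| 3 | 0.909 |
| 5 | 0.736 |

V_stall = 54.2 m/s

At 3 km, from the table: ρ = 0.909 kg/m³.
Stall occurs when L = W at CL,max. W = mg = 8930 × 9.81 = 87600 N.
V_stall = √(2W/(ρ·S·CL,max)) = √(2 × 87600 / (0.909 × 37.7 × 1.74))
V_stall = √2938 = 54.2 m/s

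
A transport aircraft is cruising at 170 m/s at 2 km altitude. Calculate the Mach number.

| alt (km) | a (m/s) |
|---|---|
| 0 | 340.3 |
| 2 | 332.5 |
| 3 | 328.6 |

M = 0.511

At 2 km, from the table: a = 332.5 m/s.
M = v/a = 170 / 332.5 = 0.511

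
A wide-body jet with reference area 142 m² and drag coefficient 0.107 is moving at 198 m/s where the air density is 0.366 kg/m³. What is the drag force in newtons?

D = 1.09×10^5 N

D = ½ρv²S·CD = ½ × 0.366 × 198² × 142 × 0.107 = 1.09×10^5 N ≈ 109 kN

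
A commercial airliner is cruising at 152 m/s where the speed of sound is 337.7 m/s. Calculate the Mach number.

M = v/a = 152 / 337.7 = 0.45

M = 0.45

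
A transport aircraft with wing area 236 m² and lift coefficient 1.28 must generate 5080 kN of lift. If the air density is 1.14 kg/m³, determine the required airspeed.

L = ½ρv²S·CL ⇒ v = √(2L/(ρ·S·CL))
v = √(2 × 5.08×10^6 / (1.14 × 236 × 1.28)) = √29500 = 172 m/s

v = 172 m/s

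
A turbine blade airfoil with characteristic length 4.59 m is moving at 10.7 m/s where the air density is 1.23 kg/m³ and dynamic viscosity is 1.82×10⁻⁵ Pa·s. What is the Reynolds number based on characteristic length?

Re = 3.32×10^6

Re = ρ·v·c/μ = 1.23 × 10.7 × 4.59 / (1.82×10⁻⁵) = 3.32×10^6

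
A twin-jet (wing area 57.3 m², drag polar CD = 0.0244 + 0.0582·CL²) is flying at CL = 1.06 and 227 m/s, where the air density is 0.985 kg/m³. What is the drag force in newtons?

CD = 0.0244 + 0.0582 × 1.06² = 0.08979
D = ½ρv²S·CD = ½ × 0.985 × 227² × 57.3 × 0.08979 = 1.31×10^5 N

D = 1.31×10^5 N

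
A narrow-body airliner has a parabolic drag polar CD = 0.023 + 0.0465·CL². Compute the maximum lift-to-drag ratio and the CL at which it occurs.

(L/D)max = 15.3, at CL = 0.703

For CD = CD0 + K·CL², (L/D)max occurs at CL* = √(CD0/K) and equals 1/(2√(K·CD0)).
(L/D)max = 1/(2√(0.0465 × 0.023)) = 1/(2 × 0.0327) = 15.3
CL* = √(0.023/0.0465) = 0.703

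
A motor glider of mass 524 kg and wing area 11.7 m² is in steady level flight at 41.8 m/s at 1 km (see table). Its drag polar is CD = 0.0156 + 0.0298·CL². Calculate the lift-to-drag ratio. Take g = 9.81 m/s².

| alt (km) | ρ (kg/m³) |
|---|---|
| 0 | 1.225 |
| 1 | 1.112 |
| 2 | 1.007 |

L/D = 20.8

At 1 km, from the table: ρ = 1.112 kg/m³.
Weight W = mg = 524 × 9.81 = 5140.4 N; in level flight L = W.
q = ½ρv² = ½ × 1.112 × 41.8² = 971.5 Pa.
CL = W/(q·S) = 5140.4 / (971.5 × 11.7) = 0.4523.
CD = 0.0156 + 0.0298 × 0.4523² = 0.0217.
L/D = CL/CD = 0.4523 / 0.0217 = 20.8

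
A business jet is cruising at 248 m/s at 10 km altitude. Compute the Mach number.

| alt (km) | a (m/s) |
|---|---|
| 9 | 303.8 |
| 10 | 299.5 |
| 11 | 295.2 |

At 10 km, from the table: a = 299.5 m/s.
M = v/a = 248 / 299.5 = 0.828

M = 0.828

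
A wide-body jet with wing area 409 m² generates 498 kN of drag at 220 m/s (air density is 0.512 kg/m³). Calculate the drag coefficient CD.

From D = ½ρv²S·CD, rearranging gives CD = 2D/(ρv²S).
CD = 2 × 4.98×10^5 / (0.512 × 220² × 409) = 0.0983

CD = 0.0983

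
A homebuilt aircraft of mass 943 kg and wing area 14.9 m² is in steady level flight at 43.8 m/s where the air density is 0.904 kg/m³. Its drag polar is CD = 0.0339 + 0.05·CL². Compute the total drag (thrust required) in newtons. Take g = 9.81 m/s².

D = 769 N

Level flight ⇒ L = W = m·g = 943 × 9.81 = 9250.8 N.
Dynamic pressure q = 0.5 × 0.904 × 43.8² = 867.1 Pa.
CL = W/(q·S) = 9250.8 / (867.1 × 14.9) = 0.716.
CD = 0.0339 + 0.05 × 0.716² = 0.05953.
D = q·S·CD = 867.1 × 14.9 × 0.05953 = 769.2 N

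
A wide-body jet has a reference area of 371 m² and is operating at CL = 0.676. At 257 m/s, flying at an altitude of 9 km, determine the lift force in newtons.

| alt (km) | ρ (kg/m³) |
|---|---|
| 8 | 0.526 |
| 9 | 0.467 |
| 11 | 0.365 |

L = 3.87×10^6 N

At 9 km, from the table: ρ = 0.467 kg/m³.
Dynamic pressure q = ½ρv² = ½ × 0.467 × 257² = 15420 Pa.
L = q·S·CL = 15420 × 371 × 0.676 = 3.87×10^6 N ≈ 3870 kN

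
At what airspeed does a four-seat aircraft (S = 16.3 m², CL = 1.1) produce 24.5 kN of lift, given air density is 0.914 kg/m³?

v = 54.7 m/s

L = ½ρv²S·CL ⇒ v = √(2L/(ρ·S·CL))
v = √(2 × 24500 / (0.914 × 16.3 × 1.1)) = √2990 = 54.7 m/s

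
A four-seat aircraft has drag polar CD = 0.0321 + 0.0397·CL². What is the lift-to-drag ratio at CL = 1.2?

CD = 0.0321 + 0.0397 × 1.2² = 0.08927
L/D = CL/CD = 1.2 / 0.08927 = 13.4

L/D = 13.4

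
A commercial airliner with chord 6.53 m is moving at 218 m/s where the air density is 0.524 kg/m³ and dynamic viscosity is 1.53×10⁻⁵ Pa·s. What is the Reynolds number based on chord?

Re = ρ·v·c/μ = 0.524 × 218 × 6.53 / (1.53×10⁻⁵) = 4.88×10^7

Re = 4.88×10^7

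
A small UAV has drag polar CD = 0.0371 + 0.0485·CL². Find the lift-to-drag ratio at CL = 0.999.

CD = 0.0371 + 0.0485 × 0.999² = 0.0855
L/D = CL/CD = 0.999 / 0.0855 = 11.7

L/D = 11.7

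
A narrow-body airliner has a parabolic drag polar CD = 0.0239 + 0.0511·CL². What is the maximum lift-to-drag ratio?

(L/D)max = 14.3

For CD = CD0 + K·CL², (L/D)max occurs at CL* = √(CD0/K) and equals 1/(2√(K·CD0)).
(L/D)max = 1/(2√(0.0511 × 0.0239)) = 1/(2 × 0.03495) = 14.3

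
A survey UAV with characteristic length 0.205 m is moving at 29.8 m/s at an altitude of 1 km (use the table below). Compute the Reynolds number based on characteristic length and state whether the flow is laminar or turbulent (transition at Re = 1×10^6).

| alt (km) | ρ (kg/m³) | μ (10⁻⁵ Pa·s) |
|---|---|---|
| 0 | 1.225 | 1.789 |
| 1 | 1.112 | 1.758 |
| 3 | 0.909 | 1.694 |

Re = 3.86×10^5 (laminar)

At 1 km, from the table: ρ = 1.112 kg/m³, μ = 1.758×10⁻⁵ Pa·s.
Re = ρ·v·c/μ = 1.112 × 29.8 × 0.205 / (1.758×10⁻⁵) = 3.86×10^5
Since 3.86×10^5 < 1×10^6, the flow is laminar.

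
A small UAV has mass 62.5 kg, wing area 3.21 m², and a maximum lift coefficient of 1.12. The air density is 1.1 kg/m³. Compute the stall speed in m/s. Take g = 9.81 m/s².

Weight W = mg = 62.5 × 9.81 = 613.1 N.
V_stall = √(2W/(ρ·S·CL,max)) = √(2 × 613.1 / (1.1 × 3.21 × 1.12))
V_stall = √310.1 = 17.6 m/s

V_stall = 17.6 m/s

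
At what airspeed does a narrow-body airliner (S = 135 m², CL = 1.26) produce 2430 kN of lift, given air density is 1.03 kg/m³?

L = ½ρv²S·CL ⇒ v = √(2L/(ρ·S·CL))
v = √(2 × 2.43×10^6 / (1.03 × 135 × 1.26)) = √27740 = 167 m/s

v = 167 m/s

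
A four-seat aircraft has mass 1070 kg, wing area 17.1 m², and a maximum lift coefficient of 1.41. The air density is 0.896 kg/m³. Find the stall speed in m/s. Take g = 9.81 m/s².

At stall, lift equals weight: L = W = m·g = 1070 × 9.81 = 10500 N.
From L = ½ρV²S·CL,max = W: V_stall = √(2W/(ρSCL,max)) = √(2·10500/(0.896·17.1·1.41))
V_stall = √971.8 = 31.2 m/s

V_stall = 31.2 m/s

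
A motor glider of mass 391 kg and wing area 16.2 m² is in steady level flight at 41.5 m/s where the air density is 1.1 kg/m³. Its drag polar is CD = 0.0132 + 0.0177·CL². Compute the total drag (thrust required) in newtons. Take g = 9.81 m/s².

D = 220 N

Level flight ⇒ L = W = m·g = 391 × 9.81 = 3835.7 N.
q = ½ρv² = ½ × 1.1 × 41.5² = 947.2 Pa.
CL = W/(q·S) = 3835.7 / (947.2 × 16.2) = 0.25.
CD = 0.0132 + 0.0177 × 0.25² = 0.01431.
D = q·S·CD = 947.2 × 16.2 × 0.01431 = 219.5 N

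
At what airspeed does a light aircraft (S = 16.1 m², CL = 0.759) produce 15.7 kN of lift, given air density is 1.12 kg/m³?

L = ½ρv²S·CL ⇒ v = √(2L/(ρ·S·CL))
v = √(2 × 15700 / (1.12 × 16.1 × 0.759)) = √2294 = 47.9 m/s

v = 47.9 m/s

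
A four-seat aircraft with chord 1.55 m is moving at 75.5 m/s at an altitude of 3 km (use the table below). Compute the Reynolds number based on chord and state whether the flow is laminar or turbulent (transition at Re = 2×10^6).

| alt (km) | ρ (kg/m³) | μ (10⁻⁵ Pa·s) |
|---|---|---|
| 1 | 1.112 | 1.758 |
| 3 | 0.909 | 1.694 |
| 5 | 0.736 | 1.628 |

Re = 6.28×10^6 (turbulent)

At 3 km, from the table: ρ = 0.909 kg/m³, μ = 1.694×10⁻⁵ Pa·s.
Re = ρ·v·c/μ = 0.909 × 75.5 × 1.55 / (1.694×10⁻⁵) = 6.28×10^6
Since 6.28×10^6 > 2×10^6, the flow is turbulent.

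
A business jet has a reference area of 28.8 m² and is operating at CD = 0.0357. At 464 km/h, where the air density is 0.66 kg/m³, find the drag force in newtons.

D = 5640 N

Convert speed: v = 464 km/h ÷ 3.6 = 128.9 m/s.
Dynamic pressure q = ½ρv² = ½ × 0.66 × 128.9² = 5482 Pa.
D = q·S·CD = 5482 × 28.8 × 0.0357 = 5640 N ≈ 5.64 kN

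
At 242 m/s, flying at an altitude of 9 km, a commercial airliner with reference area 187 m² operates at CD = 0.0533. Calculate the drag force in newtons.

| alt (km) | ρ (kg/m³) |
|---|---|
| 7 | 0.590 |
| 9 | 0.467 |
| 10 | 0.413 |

D = 1.36×10^5 N

At 9 km, from the table: ρ = 0.467 kg/m³.
Dynamic pressure q = ½ρv² = ½ × 0.467 × 242² = 13670 Pa.
D = q·S·CD = 13670 × 187 × 0.0533 = 1.36×10^5 N ≈ 136 kN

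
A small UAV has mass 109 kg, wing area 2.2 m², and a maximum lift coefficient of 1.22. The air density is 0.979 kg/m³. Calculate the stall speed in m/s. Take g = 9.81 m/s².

At stall, lift equals weight: L = W = m·g = 109 × 9.81 = 1069 N.
From L = ½ρV²S·CL,max = W: V_stall = √(2W/(ρSCL,max)) = √(2·1069/(0.979·2.2·1.22))
V_stall = √813.9 = 28.5 m/s

V_stall = 28.5 m/s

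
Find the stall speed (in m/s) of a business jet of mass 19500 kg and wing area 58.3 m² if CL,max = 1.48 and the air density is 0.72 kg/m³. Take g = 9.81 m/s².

V_stall = 78.5 m/s

Weight W = mg = 19500 × 9.81 = 1.913×10^5 N.
V_stall = √(2W/(ρ·S·CL,max)) = √(2 × 1.913×10^5 / (0.72 × 58.3 × 1.48))
V_stall = √6158 = 78.5 m/s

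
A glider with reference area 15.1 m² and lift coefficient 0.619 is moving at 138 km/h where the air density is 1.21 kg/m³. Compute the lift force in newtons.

Convert speed: v = 138 km/h ÷ 3.6 = 38.33 m/s.
L = ½ρv²S·CL = ½ × 1.21 × 38.33² × 15.1 × 0.619 = 8310 N ≈ 8.31 kN

L = 8310 N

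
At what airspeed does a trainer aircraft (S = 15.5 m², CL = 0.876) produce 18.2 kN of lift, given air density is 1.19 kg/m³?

L = ½ρv²S·CL ⇒ v = √(2L/(ρ·S·CL))
v = √(2 × 18200 / (1.19 × 15.5 × 0.876)) = √2253 = 47.5 m/s

v = 47.5 m/s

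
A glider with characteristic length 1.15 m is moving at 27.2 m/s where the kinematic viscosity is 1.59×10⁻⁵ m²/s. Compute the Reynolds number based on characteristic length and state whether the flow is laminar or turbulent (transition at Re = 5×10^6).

Re = v·c/ν = 27.2 × 1.15 / (1.59×10⁻⁵) = 1.97×10^6
Since 1.97×10^6 < 5×10^6, the flow is laminar.

Re = 1.97×10^6 (laminar)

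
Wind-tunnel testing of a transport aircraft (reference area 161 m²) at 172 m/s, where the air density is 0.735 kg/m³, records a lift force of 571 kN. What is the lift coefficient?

CL = 0.326

From L = ½ρv²S·CL, rearranging gives CL = 2L/(ρv²S).
CL = 2 × 5.71×10^5 / (0.735 × 172² × 161) = 0.326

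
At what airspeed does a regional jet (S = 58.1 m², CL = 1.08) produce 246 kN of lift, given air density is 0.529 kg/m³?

L = ½ρv²S·CL ⇒ v = √(2L/(ρ·S·CL))
v = √(2 × 2.46×10^5 / (0.529 × 58.1 × 1.08)) = √14820 = 122 m/s

v = 122 m/s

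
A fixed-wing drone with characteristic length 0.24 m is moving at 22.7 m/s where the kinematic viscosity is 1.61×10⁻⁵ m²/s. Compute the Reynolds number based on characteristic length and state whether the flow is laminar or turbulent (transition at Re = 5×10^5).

Re = 3.38×10^5 (laminar)

Re = v·c/ν = 22.7 × 0.24 / (1.61×10⁻⁵) = 3.38×10^5
Since 3.38×10^5 < 5×10^5, the flow is laminar.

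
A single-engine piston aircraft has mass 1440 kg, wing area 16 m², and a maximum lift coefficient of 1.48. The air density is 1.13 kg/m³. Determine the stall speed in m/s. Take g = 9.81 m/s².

V_stall = 32.5 m/s

Stall occurs when L = W at CL,max. W = mg = 1440 × 9.81 = 14130 N.
V_stall = √(2W/(ρ·S·CL,max)) = √(2 × 14130 / (1.13 × 16 × 1.48))
V_stall = √1056 = 32.5 m/s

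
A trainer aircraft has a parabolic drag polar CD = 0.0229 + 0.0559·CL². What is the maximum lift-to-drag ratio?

(L/D)max = 14

For CD = CD0 + K·CL², (L/D)max occurs at CL* = √(CD0/K) and equals 1/(2√(K·CD0)).
(L/D)max = 1/(2√(0.0559 × 0.0229)) = 1/(2 × 0.03578) = 14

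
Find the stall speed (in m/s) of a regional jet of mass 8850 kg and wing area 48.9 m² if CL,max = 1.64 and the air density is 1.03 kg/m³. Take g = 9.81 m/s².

Stall occurs when L = W at CL,max. W = mg = 8850 × 9.81 = 86820 N.
V_stall = √(2W/(ρ·S·CL,max)) = √(2 × 86820 / (1.03 × 48.9 × 1.64))
V_stall = √2102 = 45.8 m/s

V_stall = 45.8 m/s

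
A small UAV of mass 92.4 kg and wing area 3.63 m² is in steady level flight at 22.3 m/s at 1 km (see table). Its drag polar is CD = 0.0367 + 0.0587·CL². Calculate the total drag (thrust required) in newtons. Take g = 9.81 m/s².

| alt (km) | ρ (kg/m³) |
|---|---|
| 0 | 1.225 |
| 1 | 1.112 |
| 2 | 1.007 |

At 1 km, from the table: ρ = 1.112 kg/m³.
In steady level flight, lift balances weight: W = mg = 92.4 × 9.81 = 906.44 N.
Dynamic pressure q = 0.5 × 1.112 × 22.3² = 276.5 Pa.
CL = W/(q·S) = 906.44 / (276.5 × 3.63) = 0.9031.
CD = 0.0367 + 0.0587 × 0.9031² = 0.08458.
D = q·S·CD = 276.5 × 3.63 × 0.08458 = 84.89 N

D = 84.9 N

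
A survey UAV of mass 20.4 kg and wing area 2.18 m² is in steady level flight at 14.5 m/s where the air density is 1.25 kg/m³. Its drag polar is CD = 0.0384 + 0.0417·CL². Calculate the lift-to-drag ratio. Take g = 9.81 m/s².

L/D = 11.9

Level flight ⇒ L = W = m·g = 20.4 × 9.81 = 200.12 N.
Dynamic pressure q = 0.5 × 1.25 × 14.5² = 131.4 Pa.
Required CL = L/(qS) = 200.12/(131.4·2.18) = 0.6986.
CD = 0.0384 + 0.0417 × 0.6986² = 0.05875.
L/D = CL/CD = 0.6986 / 0.05875 = 11.9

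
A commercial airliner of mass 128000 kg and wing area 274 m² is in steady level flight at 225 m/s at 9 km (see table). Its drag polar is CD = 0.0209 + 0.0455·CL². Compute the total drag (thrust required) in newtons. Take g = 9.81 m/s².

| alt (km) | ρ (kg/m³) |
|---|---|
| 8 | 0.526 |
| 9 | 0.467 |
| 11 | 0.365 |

D = 89800 N

At 9 km, from the table: ρ = 0.467 kg/m³.
In steady level flight, lift balances weight: W = mg = 128000 × 9.81 = 1.2557×10^6 N.
q = ½ρv² = ½ × 0.467 × 225² = 11820 Pa.
CL = W/(q·S) = 1.2557×10^6 / (11820 × 274) = 0.3877.
CD = 0.0209 + 0.0455 × 0.3877² = 0.02774.
D = q·S·CD = 11820 × 274 × 0.02774 = 89840 N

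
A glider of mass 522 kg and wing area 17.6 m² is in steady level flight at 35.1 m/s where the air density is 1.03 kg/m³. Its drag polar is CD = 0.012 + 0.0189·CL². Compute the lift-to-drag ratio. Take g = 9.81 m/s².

L/D = 28.7

Weight W = mg = 522 × 9.81 = 5120.8 N; in level flight L = W.
Dynamic pressure q = 0.5 × 1.03 × 35.1² = 634.5 Pa.
CL = 2W/(ρv²S) = 2×5120.8/(1.03×35.1²×17.6) = 0.4586.
CD = 0.012 + 0.0189 × 0.4586² = 0.01597.
L/D = CL/CD = 0.4586 / 0.01597 = 28.7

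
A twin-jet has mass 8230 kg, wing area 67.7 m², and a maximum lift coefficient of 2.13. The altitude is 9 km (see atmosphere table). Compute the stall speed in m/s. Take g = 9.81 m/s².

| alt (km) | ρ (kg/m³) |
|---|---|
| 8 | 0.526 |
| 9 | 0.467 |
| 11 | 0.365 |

At 9 km, from the table: ρ = 0.467 kg/m³.
At stall, lift equals weight: L = W = m·g = 8230 × 9.81 = 80740 N.
From L = ½ρV²S·CL,max = W: V_stall = √(2W/(ρSCL,max)) = √(2·80740/(0.467·67.7·2.13))
V_stall = √2398 = 49 m/s

V_stall = 49 m/s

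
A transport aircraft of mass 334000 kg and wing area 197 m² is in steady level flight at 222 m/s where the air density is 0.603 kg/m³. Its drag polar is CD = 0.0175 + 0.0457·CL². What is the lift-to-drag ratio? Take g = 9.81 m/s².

In steady level flight, lift balances weight: W = mg = 334000 × 9.81 = 3.2765×10^6 N.
Dynamic pressure q = 0.5 × 0.603 × 222² = 14860 Pa.
CL = W/(q·S) = 3.2765×10^6 / (14860 × 197) = 1.119.
CD = 0.0175 + 0.0457 × 1.119² = 0.07476.
L/D = CL/CD = 1.119 / 0.07476 = 15

L/D = 15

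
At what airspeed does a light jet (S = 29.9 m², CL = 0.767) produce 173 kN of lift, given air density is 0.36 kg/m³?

v = 205 m/s

L = ½ρv²S·CL ⇒ v = √(2L/(ρ·S·CL))
v = √(2 × 1.73×10^5 / (0.36 × 29.9 × 0.767)) = √41910 = 205 m/s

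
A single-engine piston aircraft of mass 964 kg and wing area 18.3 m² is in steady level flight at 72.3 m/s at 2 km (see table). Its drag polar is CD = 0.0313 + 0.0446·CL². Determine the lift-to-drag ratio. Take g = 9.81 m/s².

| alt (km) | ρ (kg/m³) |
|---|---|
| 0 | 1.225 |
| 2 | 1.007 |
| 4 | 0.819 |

At 2 km, from the table: ρ = 1.007 kg/m³.
In steady level flight, lift balances weight: W = mg = 964 × 9.81 = 9456.8 N.
q = ½ρv² = ½ × 1.007 × 72.3² = 2632 Pa.
Required CL = L/(qS) = 9456.8/(2632·18.3) = 0.1963.
CD = 0.0313 + 0.0446 × 0.1963² = 0.03302.
L/D = CL/CD = 0.1963 / 0.03302 = 5.95

L/D = 5.95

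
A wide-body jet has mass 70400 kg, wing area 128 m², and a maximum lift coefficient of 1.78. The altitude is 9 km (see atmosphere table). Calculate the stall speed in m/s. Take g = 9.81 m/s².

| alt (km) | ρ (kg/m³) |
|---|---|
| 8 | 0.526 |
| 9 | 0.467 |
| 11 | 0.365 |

V_stall = 114 m/s

At 9 km, from the table: ρ = 0.467 kg/m³.
Weight W = mg = 70400 × 9.81 = 6.906×10^5 N.
V_stall = √(2W/(ρ·S·CL,max)) = √(2 × 6.906×10^5 / (0.467 × 128 × 1.78))
V_stall = √12980 = 114 m/s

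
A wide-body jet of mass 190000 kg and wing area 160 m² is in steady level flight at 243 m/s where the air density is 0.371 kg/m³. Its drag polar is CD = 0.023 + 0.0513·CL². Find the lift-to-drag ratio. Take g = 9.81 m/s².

In steady level flight, lift balances weight: W = mg = 190000 × 9.81 = 1.8639×10^6 N.
q = ½ρv² = ½ × 0.371 × 243² = 10950 Pa.
CL = W/(q·S) = 1.8639×10^6 / (10950 × 160) = 1.064.
CD = 0.023 + 0.0513 × 1.064² = 0.08102.
L/D = CL/CD = 1.064 / 0.08102 = 13.1

L/D = 13.1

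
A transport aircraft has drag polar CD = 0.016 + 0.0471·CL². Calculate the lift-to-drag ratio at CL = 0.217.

CD = 0.016 + 0.0471 × 0.217² = 0.01822
L/D = CL/CD = 0.217 / 0.01822 = 11.9

L/D = 11.9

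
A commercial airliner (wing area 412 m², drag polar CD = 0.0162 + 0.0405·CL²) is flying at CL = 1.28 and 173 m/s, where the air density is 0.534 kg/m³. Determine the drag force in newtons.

CD = 0.0162 + 0.0405 × 1.28² = 0.08256
D = ½ρv²S·CD = ½ × 0.534 × 173² × 412 × 0.08256 = 2.72×10^5 N

D = 2.72×10^5 N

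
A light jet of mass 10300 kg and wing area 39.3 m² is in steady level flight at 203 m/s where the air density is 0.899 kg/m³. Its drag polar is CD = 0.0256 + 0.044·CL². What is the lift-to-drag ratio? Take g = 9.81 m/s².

Level flight ⇒ L = W = m·g = 10300 × 9.81 = 1.0104×10^5 N.
Dynamic pressure q = 0.5 × 0.899 × 203² = 18520 Pa.
CL = 2W/(ρv²S) = 2×1.0104×10^5/(0.899×203²×39.3) = 0.1388.
CD = 0.0256 + 0.044 × 0.1388² = 0.02645.
L/D = CL/CD = 0.1388 / 0.02645 = 5.25

L/D = 5.25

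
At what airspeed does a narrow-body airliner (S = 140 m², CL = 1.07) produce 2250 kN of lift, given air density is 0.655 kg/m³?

L = ½ρv²S·CL ⇒ v = √(2L/(ρ·S·CL))
v = √(2 × 2.25×10^6 / (0.655 × 140 × 1.07)) = √45860 = 214 m/s

v = 214 m/s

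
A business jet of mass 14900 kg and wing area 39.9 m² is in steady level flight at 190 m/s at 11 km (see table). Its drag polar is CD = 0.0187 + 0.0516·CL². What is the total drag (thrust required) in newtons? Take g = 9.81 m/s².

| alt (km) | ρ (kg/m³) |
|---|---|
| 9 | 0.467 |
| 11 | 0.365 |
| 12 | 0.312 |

At 11 km, from the table: ρ = 0.365 kg/m³.
Weight W = mg = 14900 × 9.81 = 1.4617×10^5 N; in level flight L = W.
Dynamic pressure q = 0.5 × 0.365 × 190² = 6588 Pa.
CL = 2W/(ρv²S) = 2×1.4617×10^5/(0.365×190²×39.9) = 0.556.
CD = 0.0187 + 0.0516 × 0.556² = 0.03465.
D = q·S·CD = 6588 × 39.9 × 0.03465 = 9110 N

D = 9110 N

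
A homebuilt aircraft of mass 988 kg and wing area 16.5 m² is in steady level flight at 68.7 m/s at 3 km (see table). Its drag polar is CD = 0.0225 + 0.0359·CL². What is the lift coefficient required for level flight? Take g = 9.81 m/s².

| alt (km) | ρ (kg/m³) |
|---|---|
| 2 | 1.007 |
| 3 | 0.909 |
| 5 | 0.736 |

At 3 km, from the table: ρ = 0.909 kg/m³.
Weight W = mg = 988 × 9.81 = 9692.3 N; in level flight L = W.
Dynamic pressure q = 0.5 × 0.909 × 68.7² = 2145 Pa.
CL = 2W/(ρv²S) = 2×9692.3/(0.909×68.7²×16.5) = 0.2738.

CL = 0.274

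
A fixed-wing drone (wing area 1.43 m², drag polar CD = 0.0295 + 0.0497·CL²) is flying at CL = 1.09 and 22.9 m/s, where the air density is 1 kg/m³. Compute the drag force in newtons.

D = 33.2 N

CD = 0.0295 + 0.0497 × 1.09² = 0.08855
D = ½ρv²S·CD = ½ × 1 × 22.9² × 1.43 × 0.08855 = 33.2 N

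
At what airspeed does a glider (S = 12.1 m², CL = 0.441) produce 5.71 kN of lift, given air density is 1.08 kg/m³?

L = ½ρv²S·CL ⇒ v = √(2L/(ρ·S·CL))
v = √(2 × 5710 / (1.08 × 12.1 × 0.441)) = √1982 = 44.5 m/s

v = 44.5 m/s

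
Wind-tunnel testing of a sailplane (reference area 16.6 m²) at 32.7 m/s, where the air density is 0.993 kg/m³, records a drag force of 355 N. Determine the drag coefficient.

CD = 0.0403

From D = ½ρv²S·CD, rearranging gives CD = 2D/(ρv²S).
CD = 2 × 355 / (0.993 × 32.7² × 16.6) = 0.0403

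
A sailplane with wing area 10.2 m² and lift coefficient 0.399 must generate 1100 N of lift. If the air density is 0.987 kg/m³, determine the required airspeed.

v = 23.4 m/s

L = ½ρv²S·CL ⇒ v = √(2L/(ρ·S·CL))
v = √(2 × 1100 / (0.987 × 10.2 × 0.399)) = √547.7 = 23.4 m/s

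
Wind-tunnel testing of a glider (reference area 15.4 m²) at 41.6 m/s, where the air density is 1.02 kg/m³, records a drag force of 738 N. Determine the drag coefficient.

CD = 0.0543

From D = ½ρv²S·CD, rearranging gives CD = 2D/(ρv²S).
CD = 2 × 738 / (1.02 × 41.6² × 15.4) = 0.0543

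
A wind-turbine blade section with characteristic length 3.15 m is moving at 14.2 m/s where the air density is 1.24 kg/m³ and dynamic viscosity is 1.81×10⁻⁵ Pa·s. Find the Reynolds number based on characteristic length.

Re = 3.06×10^6

Re = ρ·v·c/μ = 1.24 × 14.2 × 3.15 / (1.81×10⁻⁵) = 3.06×10^6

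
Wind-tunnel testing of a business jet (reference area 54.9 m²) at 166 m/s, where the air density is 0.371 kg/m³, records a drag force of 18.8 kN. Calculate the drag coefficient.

From D = ½ρv²S·CD, rearranging gives CD = 2D/(ρv²S).
CD = 2 × 18800 / (0.371 × 166² × 54.9) = 0.067

CD = 0.067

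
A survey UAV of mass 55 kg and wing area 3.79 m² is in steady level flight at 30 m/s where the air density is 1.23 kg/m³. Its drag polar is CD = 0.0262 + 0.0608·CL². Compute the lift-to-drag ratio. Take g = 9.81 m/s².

Level flight ⇒ L = W = m·g = 55 × 9.81 = 539.55 N.
Dynamic pressure q = 0.5 × 1.23 × 30² = 553.5 Pa.
Required CL = L/(qS) = 539.55/(553.5·3.79) = 0.2572.
CD = 0.0262 + 0.0608 × 0.2572² = 0.03022.
L/D = CL/CD = 0.2572 / 0.03022 = 8.51

L/D = 8.51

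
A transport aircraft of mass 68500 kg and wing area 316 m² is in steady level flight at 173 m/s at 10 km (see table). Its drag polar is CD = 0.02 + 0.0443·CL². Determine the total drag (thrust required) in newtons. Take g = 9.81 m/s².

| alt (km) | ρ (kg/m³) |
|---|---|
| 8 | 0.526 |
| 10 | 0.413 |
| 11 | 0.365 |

At 10 km, from the table: ρ = 0.413 kg/m³.
Level flight ⇒ L = W = m·g = 68500 × 9.81 = 6.7198×10^5 N.
q = ½ρv² = ½ × 0.413 × 173² = 6180 Pa.
CL = 2W/(ρv²S) = 2×6.7198×10^5/(0.413×173²×316) = 0.3441.
CD = 0.02 + 0.0443 × 0.3441² = 0.02524.
D = q·S·CD = 6180 × 316 × 0.02524 = 49300 N

D = 49300 N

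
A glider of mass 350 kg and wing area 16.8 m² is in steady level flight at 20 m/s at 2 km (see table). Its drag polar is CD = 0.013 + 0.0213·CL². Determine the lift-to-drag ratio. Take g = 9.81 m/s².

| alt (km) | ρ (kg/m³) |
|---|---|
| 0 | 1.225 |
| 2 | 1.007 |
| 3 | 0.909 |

L/D = 29

At 2 km, from the table: ρ = 1.007 kg/m³.
Weight W = mg = 350 × 9.81 = 3433.5 N; in level flight L = W.
q = ½ρv² = ½ × 1.007 × 20² = 201.4 Pa.
CL = 2W/(ρv²S) = 2×3433.5/(1.007×20²×16.8) = 1.015.
CD = 0.013 + 0.0213 × 1.015² = 0.03493.
L/D = CL/CD = 1.015 / 0.03493 = 29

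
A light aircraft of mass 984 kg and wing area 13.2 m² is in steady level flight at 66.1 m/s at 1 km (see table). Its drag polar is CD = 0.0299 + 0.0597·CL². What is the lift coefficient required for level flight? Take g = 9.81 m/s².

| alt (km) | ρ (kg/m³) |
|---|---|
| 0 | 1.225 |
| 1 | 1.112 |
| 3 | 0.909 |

CL = 0.301

At 1 km, from the table: ρ = 1.112 kg/m³.
Level flight ⇒ L = W = m·g = 984 × 9.81 = 9653 N.
Dynamic pressure q = 0.5 × 1.112 × 66.1² = 2429 Pa.
Required CL = L/(qS) = 9653/(2429·13.2) = 0.301.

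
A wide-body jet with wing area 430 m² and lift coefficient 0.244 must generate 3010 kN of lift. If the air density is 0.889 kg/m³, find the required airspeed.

L = ½ρv²S·CL ⇒ v = √(2L/(ρ·S·CL))
v = √(2 × 3.01×10^6 / (0.889 × 430 × 0.244)) = √64540 = 254 m/s

v = 254 m/s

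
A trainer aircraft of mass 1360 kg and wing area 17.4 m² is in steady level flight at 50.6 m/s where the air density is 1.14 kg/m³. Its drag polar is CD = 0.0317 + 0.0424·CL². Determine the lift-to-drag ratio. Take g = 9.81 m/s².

L/D = 12.1

Weight W = mg = 1360 × 9.81 = 13342 N; in level flight L = W.
q = ½ρv² = ½ × 1.14 × 50.6² = 1459 Pa.
CL = 2W/(ρv²S) = 2×13342/(1.14×50.6²×17.4) = 0.5254.
CD = 0.0317 + 0.0424 × 0.5254² = 0.0434.
L/D = CL/CD = 0.5254 / 0.0434 = 12.1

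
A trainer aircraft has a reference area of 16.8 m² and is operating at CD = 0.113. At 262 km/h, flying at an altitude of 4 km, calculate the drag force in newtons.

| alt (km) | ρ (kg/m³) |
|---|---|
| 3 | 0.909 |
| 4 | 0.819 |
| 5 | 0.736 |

At 4 km, from the table: ρ = 0.819 kg/m³.
Convert speed: v = 262 km/h ÷ 3.6 = 72.78 m/s.
D = ½ρv²S·CD = ½ × 0.819 × 72.78² × 16.8 × 0.113 = 4120 N

D = 4120 N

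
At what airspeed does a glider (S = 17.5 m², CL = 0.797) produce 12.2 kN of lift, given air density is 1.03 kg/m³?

L = ½ρv²S·CL ⇒ v = √(2L/(ρ·S·CL))
v = √(2 × 12200 / (1.03 × 17.5 × 0.797)) = √1698 = 41.2 m/s

v = 41.2 m/s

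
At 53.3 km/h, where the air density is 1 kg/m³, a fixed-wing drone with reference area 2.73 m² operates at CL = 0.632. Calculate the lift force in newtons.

Convert speed: v = 53.3 km/h ÷ 3.6 = 14.81 m/s.
L = ½ρv²S·CL = ½ × 1 × 14.81² × 2.73 × 0.632 = 189 N

L = 189 N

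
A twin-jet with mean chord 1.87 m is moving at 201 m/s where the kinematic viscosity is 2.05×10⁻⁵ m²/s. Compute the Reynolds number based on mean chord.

Re = v·c/ν = 201 × 1.87 / (2.05×10⁻⁵) = 1.83×10^7

Re = 1.83×10^7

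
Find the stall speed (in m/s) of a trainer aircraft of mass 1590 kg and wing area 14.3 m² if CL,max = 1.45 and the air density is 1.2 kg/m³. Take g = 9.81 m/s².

At stall, lift equals weight: L = W = m·g = 1590 × 9.81 = 15600 N.
V_stall = √(2W/(ρ·S·CL,max)) = √(2 × 15600 / (1.2 × 14.3 × 1.45))
V_stall = √1254 = 35.4 m/s

V_stall = 35.4 m/s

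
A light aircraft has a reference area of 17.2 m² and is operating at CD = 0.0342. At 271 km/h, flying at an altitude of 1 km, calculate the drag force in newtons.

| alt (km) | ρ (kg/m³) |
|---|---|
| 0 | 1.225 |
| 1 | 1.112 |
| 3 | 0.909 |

D = 1850 N

At 1 km, from the table: ρ = 1.112 kg/m³.
Convert speed: v = 271 km/h ÷ 3.6 = 75.28 m/s.
Dynamic pressure q = ½ρv² = ½ × 1.112 × 75.28² = 3151 Pa.
D = q·S·CD = 3151 × 17.2 × 0.0342 = 1850 N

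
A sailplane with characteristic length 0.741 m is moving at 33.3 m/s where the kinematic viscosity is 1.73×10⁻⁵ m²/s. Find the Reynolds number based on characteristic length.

Re = 1.43×10^6

Re = v·c/ν = 33.3 × 0.741 / (1.73×10⁻⁵) = 1.43×10^6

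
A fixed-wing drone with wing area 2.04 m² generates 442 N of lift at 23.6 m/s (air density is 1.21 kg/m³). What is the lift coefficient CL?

From L = ½ρv²S·CL, rearranging gives CL = 2L/(ρv²S).
CL = 2 × 442 / (1.21 × 23.6² × 2.04) = 0.643

CL = 0.643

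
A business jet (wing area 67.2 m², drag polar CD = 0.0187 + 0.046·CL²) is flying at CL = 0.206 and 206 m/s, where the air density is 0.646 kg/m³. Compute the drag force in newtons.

CD = 0.0187 + 0.046 × 0.206² = 0.02065
D = ½ρv²S·CD = ½ × 0.646 × 206² × 67.2 × 0.02065 = 19000 N

D = 19000 N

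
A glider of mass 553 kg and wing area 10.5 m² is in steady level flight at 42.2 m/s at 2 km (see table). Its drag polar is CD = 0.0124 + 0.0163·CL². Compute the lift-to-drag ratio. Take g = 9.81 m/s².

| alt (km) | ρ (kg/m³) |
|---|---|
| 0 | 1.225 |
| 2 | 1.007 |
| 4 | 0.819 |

L/D = 32.3

At 2 km, from the table: ρ = 1.007 kg/m³.
Weight W = mg = 553 × 9.81 = 5424.9 N; in level flight L = W.
q = ½ρv² = ½ × 1.007 × 42.2² = 896.7 Pa.
CL = 2W/(ρv²S) = 2×5424.9/(1.007×42.2²×10.5) = 0.5762.
CD = 0.0124 + 0.0163 × 0.5762² = 0.01781.
L/D = CL/CD = 0.5762 / 0.01781 = 32.3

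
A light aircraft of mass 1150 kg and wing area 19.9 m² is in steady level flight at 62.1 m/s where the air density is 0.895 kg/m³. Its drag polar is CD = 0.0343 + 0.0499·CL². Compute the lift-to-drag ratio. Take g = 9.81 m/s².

L/D = 8.28

Level flight ⇒ L = W = m·g = 1150 × 9.81 = 11282 N.
q = ½ρv² = ½ × 0.895 × 62.1² = 1726 Pa.
CL = 2W/(ρv²S) = 2×11282/(0.895×62.1²×19.9) = 0.3285.
CD = 0.0343 + 0.0499 × 0.3285² = 0.03968.
L/D = CL/CD = 0.3285 / 0.03968 = 8.28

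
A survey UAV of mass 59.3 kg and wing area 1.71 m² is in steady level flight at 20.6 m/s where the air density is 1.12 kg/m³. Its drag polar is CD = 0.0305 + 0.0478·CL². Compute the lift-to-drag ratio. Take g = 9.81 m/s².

Level flight ⇒ L = W = m·g = 59.3 × 9.81 = 581.73 N.
q = ½ρv² = ½ × 1.12 × 20.6² = 237.6 Pa.
CL = W/(q·S) = 581.73 / (237.6 × 1.71) = 1.432.
CD = 0.0305 + 0.0478 × 1.432² = 0.1285.
L/D = CL/CD = 1.432 / 0.1285 = 11.1

L/D = 11.1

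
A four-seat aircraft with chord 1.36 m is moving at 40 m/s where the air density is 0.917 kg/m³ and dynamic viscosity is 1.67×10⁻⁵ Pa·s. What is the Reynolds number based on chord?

Re = 2.99×10^6

Re = ρ·v·c/μ = 0.917 × 40 × 1.36 / (1.67×10⁻⁵) = 2.99×10^6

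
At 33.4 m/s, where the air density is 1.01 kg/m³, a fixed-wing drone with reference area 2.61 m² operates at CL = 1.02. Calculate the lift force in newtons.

L = 1500 N

L = ½ρv²S·CL = ½ × 1.01 × 33.4² × 2.61 × 1.02 = 1500 N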